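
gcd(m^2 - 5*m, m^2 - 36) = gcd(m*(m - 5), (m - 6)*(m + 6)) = 1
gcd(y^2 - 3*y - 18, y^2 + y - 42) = y - 6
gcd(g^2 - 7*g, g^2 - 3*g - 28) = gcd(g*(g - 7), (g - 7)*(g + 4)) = g - 7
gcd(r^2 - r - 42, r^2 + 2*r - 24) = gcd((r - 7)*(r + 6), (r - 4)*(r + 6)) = r + 6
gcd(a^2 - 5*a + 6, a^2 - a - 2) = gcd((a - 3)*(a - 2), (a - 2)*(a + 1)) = a - 2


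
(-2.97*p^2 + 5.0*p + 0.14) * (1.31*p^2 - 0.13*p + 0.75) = -3.8907*p^4 + 6.9361*p^3 - 2.6941*p^2 + 3.7318*p + 0.105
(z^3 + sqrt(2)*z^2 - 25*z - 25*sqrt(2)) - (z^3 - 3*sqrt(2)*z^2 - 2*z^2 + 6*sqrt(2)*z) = 2*z^2 + 4*sqrt(2)*z^2 - 25*z - 6*sqrt(2)*z - 25*sqrt(2)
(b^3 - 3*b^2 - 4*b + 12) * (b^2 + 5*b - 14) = b^5 + 2*b^4 - 33*b^3 + 34*b^2 + 116*b - 168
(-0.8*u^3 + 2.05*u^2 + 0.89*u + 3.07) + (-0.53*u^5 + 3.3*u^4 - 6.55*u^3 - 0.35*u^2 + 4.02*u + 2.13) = -0.53*u^5 + 3.3*u^4 - 7.35*u^3 + 1.7*u^2 + 4.91*u + 5.2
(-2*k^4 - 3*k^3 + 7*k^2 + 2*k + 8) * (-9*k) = 18*k^5 + 27*k^4 - 63*k^3 - 18*k^2 - 72*k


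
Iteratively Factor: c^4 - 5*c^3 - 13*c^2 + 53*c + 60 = (c - 5)*(c^3 - 13*c - 12) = (c - 5)*(c + 1)*(c^2 - c - 12) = (c - 5)*(c - 4)*(c + 1)*(c + 3)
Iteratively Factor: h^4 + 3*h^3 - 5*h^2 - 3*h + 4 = (h - 1)*(h^3 + 4*h^2 - h - 4) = (h - 1)*(h + 1)*(h^2 + 3*h - 4) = (h - 1)^2*(h + 1)*(h + 4)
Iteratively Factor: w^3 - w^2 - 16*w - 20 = (w + 2)*(w^2 - 3*w - 10) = (w + 2)^2*(w - 5)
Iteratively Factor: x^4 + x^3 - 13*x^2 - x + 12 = (x - 3)*(x^3 + 4*x^2 - x - 4) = (x - 3)*(x + 1)*(x^2 + 3*x - 4) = (x - 3)*(x + 1)*(x + 4)*(x - 1)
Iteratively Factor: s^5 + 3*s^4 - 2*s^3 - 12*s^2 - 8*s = (s)*(s^4 + 3*s^3 - 2*s^2 - 12*s - 8) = s*(s + 2)*(s^3 + s^2 - 4*s - 4) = s*(s - 2)*(s + 2)*(s^2 + 3*s + 2) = s*(s - 2)*(s + 1)*(s + 2)*(s + 2)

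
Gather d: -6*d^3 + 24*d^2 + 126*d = -6*d^3 + 24*d^2 + 126*d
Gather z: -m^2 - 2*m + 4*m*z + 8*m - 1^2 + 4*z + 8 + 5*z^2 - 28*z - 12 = -m^2 + 6*m + 5*z^2 + z*(4*m - 24) - 5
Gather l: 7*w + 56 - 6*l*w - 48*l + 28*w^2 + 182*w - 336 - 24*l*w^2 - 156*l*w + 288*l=l*(-24*w^2 - 162*w + 240) + 28*w^2 + 189*w - 280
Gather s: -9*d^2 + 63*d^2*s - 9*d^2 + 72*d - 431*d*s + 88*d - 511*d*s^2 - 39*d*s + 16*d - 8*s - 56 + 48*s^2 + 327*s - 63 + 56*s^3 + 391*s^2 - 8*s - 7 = -18*d^2 + 176*d + 56*s^3 + s^2*(439 - 511*d) + s*(63*d^2 - 470*d + 311) - 126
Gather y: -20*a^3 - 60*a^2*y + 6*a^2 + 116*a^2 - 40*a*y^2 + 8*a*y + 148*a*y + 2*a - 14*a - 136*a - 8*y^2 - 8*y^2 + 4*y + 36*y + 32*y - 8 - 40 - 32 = -20*a^3 + 122*a^2 - 148*a + y^2*(-40*a - 16) + y*(-60*a^2 + 156*a + 72) - 80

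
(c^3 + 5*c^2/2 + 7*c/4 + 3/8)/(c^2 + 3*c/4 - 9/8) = (4*c^2 + 4*c + 1)/(4*c - 3)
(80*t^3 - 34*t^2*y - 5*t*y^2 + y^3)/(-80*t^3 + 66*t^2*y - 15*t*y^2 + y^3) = (5*t + y)/(-5*t + y)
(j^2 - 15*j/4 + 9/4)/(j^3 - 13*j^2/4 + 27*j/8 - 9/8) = 2*(j - 3)/(2*j^2 - 5*j + 3)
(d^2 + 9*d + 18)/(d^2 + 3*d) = (d + 6)/d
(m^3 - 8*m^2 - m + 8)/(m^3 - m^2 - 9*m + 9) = (m^2 - 7*m - 8)/(m^2 - 9)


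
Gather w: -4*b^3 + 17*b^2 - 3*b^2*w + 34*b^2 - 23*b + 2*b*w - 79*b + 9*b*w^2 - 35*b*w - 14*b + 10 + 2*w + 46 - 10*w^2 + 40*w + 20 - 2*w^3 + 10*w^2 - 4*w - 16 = -4*b^3 + 51*b^2 + 9*b*w^2 - 116*b - 2*w^3 + w*(-3*b^2 - 33*b + 38) + 60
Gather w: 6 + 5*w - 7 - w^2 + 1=-w^2 + 5*w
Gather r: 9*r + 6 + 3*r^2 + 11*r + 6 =3*r^2 + 20*r + 12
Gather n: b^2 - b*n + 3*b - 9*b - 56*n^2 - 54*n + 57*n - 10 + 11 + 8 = b^2 - 6*b - 56*n^2 + n*(3 - b) + 9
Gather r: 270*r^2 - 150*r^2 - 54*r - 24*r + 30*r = 120*r^2 - 48*r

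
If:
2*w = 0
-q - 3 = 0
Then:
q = -3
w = 0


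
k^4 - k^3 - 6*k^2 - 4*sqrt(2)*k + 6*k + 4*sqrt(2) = (k - 1)*(k - 2*sqrt(2))*(k + sqrt(2))^2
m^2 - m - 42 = (m - 7)*(m + 6)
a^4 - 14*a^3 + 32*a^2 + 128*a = a*(a - 8)^2*(a + 2)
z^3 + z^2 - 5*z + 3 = (z - 1)^2*(z + 3)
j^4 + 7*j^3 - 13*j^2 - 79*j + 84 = (j - 3)*(j - 1)*(j + 4)*(j + 7)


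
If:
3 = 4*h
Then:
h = 3/4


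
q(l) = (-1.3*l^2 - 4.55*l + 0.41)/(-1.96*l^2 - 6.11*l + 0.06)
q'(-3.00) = -19.37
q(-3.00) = 3.15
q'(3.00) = -0.00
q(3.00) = 0.69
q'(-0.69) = 0.07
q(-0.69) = 0.88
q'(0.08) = 12.02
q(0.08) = -0.09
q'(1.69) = 0.01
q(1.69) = 0.69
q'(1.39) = 0.02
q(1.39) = 0.69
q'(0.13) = 4.08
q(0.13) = 0.27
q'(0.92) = 0.05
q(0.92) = 0.68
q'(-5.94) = -0.04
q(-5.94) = 0.56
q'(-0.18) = 1.61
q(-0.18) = 1.08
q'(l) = (-2.6*l - 4.55)/(-1.96*l^2 - 6.11*l + 0.06) + (3.92*l + 6.11)*(-1.3*l^2 - 4.55*l + 0.41)/(-1.96*l^2 - 6.11*l + 0.06)^2 = (-0.974999999999998*l^2 + 1.4512*l + 2.2321)/(3.8416*l^4 + 23.9512*l^3 + 37.0969*l^2 - 0.7332*l + 0.0036)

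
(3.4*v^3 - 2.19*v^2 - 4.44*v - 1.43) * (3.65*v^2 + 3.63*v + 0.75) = 12.41*v^5 + 4.3485*v^4 - 21.6057*v^3 - 22.9792*v^2 - 8.5209*v - 1.0725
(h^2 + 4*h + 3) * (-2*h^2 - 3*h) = -2*h^4 - 11*h^3 - 18*h^2 - 9*h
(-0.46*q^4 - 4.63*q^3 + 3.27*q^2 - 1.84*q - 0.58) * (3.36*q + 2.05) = -1.5456*q^5 - 16.4998*q^4 + 1.4957*q^3 + 0.521099999999999*q^2 - 5.7208*q - 1.189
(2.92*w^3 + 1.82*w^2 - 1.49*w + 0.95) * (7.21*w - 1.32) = 21.0532*w^4 + 9.2678*w^3 - 13.1453*w^2 + 8.8163*w - 1.254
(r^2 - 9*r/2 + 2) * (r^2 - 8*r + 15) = r^4 - 25*r^3/2 + 53*r^2 - 167*r/2 + 30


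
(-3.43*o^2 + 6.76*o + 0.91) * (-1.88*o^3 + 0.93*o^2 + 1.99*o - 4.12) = 6.4484*o^5 - 15.8987*o^4 - 2.2497*o^3 + 28.4303*o^2 - 26.0403*o - 3.7492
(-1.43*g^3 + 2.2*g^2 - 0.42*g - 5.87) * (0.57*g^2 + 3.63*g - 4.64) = -0.8151*g^5 - 3.9369*g^4 + 14.3818*g^3 - 15.0785*g^2 - 19.3593*g + 27.2368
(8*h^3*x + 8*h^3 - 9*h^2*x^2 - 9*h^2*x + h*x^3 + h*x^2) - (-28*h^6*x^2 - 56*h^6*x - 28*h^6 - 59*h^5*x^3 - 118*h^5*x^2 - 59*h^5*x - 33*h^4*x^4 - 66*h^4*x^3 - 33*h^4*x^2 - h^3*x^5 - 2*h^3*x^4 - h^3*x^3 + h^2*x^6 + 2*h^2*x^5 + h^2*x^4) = 28*h^6*x^2 + 56*h^6*x + 28*h^6 + 59*h^5*x^3 + 118*h^5*x^2 + 59*h^5*x + 33*h^4*x^4 + 66*h^4*x^3 + 33*h^4*x^2 + h^3*x^5 + 2*h^3*x^4 + h^3*x^3 + 8*h^3*x + 8*h^3 - h^2*x^6 - 2*h^2*x^5 - h^2*x^4 - 9*h^2*x^2 - 9*h^2*x + h*x^3 + h*x^2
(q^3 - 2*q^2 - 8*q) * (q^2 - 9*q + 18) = q^5 - 11*q^4 + 28*q^3 + 36*q^2 - 144*q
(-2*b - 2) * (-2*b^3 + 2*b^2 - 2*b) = 4*b^4 + 4*b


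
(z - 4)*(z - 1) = z^2 - 5*z + 4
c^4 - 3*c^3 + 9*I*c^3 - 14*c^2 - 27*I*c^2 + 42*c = c*(c - 3)*(c + 2*I)*(c + 7*I)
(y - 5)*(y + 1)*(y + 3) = y^3 - y^2 - 17*y - 15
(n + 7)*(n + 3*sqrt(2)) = n^2 + 3*sqrt(2)*n + 7*n + 21*sqrt(2)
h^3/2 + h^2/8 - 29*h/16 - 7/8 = (h/2 + 1/4)*(h - 2)*(h + 7/4)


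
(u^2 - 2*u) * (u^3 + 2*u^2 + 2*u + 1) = u^5 - 2*u^3 - 3*u^2 - 2*u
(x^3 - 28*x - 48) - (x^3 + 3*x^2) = -3*x^2 - 28*x - 48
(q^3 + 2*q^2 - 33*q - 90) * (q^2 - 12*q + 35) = q^5 - 10*q^4 - 22*q^3 + 376*q^2 - 75*q - 3150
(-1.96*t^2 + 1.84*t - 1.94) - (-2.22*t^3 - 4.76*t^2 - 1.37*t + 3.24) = 2.22*t^3 + 2.8*t^2 + 3.21*t - 5.18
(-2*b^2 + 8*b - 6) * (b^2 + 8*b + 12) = -2*b^4 - 8*b^3 + 34*b^2 + 48*b - 72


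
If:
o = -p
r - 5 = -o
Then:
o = 5 - r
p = r - 5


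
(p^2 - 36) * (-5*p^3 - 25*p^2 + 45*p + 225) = -5*p^5 - 25*p^4 + 225*p^3 + 1125*p^2 - 1620*p - 8100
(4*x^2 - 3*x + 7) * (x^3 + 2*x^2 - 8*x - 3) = 4*x^5 + 5*x^4 - 31*x^3 + 26*x^2 - 47*x - 21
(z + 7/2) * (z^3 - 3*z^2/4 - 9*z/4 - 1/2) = z^4 + 11*z^3/4 - 39*z^2/8 - 67*z/8 - 7/4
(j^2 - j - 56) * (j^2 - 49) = j^4 - j^3 - 105*j^2 + 49*j + 2744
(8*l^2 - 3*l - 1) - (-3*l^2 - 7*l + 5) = 11*l^2 + 4*l - 6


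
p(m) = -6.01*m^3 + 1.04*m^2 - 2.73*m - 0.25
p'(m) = -18.03*m^2 + 2.08*m - 2.73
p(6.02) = -1290.18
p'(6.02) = -643.62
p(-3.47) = 272.85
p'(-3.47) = -227.05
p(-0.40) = 1.39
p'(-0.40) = -6.45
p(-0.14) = 0.17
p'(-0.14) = -3.37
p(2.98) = -158.20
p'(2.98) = -156.65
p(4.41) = -507.52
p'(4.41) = -344.21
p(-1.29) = 17.90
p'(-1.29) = -35.42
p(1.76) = -34.60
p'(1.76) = -54.92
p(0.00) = -0.25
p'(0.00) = -2.73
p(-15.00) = 20558.45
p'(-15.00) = -4090.68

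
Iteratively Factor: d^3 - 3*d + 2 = (d + 2)*(d^2 - 2*d + 1) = (d - 1)*(d + 2)*(d - 1)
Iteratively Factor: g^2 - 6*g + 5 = (g - 5)*(g - 1)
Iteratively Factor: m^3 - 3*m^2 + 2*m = (m - 1)*(m^2 - 2*m) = (m - 2)*(m - 1)*(m)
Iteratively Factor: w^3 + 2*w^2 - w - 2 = (w - 1)*(w^2 + 3*w + 2) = (w - 1)*(w + 2)*(w + 1)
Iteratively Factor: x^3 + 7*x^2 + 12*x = (x + 4)*(x^2 + 3*x) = (x + 3)*(x + 4)*(x)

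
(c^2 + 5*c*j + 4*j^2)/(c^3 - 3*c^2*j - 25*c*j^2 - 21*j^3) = (c + 4*j)/(c^2 - 4*c*j - 21*j^2)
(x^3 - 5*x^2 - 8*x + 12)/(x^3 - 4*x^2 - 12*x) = (x - 1)/x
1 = 1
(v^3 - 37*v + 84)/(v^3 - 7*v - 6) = (-v^3 + 37*v - 84)/(-v^3 + 7*v + 6)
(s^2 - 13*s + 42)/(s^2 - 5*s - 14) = (s - 6)/(s + 2)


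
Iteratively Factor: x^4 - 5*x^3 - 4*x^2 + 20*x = (x)*(x^3 - 5*x^2 - 4*x + 20) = x*(x - 2)*(x^2 - 3*x - 10) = x*(x - 2)*(x + 2)*(x - 5)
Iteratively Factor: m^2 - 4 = (m + 2)*(m - 2)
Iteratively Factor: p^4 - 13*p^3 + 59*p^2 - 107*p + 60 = (p - 3)*(p^3 - 10*p^2 + 29*p - 20) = (p - 3)*(p - 1)*(p^2 - 9*p + 20) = (p - 5)*(p - 3)*(p - 1)*(p - 4)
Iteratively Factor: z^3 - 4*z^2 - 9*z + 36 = (z - 4)*(z^2 - 9) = (z - 4)*(z + 3)*(z - 3)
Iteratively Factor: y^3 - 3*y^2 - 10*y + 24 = (y - 4)*(y^2 + y - 6) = (y - 4)*(y - 2)*(y + 3)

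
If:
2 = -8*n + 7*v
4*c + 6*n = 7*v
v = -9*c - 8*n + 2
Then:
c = 76/191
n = -39/191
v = 10/191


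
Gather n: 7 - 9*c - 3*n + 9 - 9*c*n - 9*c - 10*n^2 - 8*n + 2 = -18*c - 10*n^2 + n*(-9*c - 11) + 18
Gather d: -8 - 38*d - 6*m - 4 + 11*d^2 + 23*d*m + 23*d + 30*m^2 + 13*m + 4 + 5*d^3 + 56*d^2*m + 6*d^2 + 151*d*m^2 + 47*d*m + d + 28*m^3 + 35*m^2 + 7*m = 5*d^3 + d^2*(56*m + 17) + d*(151*m^2 + 70*m - 14) + 28*m^3 + 65*m^2 + 14*m - 8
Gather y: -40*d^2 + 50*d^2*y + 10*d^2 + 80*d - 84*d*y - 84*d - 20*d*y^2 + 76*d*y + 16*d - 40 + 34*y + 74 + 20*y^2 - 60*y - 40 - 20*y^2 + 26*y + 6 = -30*d^2 - 20*d*y^2 + 12*d + y*(50*d^2 - 8*d)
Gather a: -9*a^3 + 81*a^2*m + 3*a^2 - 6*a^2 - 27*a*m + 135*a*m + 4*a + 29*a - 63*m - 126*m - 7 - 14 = -9*a^3 + a^2*(81*m - 3) + a*(108*m + 33) - 189*m - 21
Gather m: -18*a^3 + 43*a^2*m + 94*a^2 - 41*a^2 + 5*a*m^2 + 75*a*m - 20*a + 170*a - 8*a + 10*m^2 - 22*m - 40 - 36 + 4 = -18*a^3 + 53*a^2 + 142*a + m^2*(5*a + 10) + m*(43*a^2 + 75*a - 22) - 72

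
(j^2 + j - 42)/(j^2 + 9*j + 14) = (j - 6)/(j + 2)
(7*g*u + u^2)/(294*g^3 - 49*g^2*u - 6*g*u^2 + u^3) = u/(42*g^2 - 13*g*u + u^2)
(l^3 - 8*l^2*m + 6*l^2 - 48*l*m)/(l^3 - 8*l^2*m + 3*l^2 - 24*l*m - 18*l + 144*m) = l/(l - 3)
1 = 1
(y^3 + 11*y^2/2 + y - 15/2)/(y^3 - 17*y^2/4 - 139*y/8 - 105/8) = 4*(y^2 + 4*y - 5)/(4*y^2 - 23*y - 35)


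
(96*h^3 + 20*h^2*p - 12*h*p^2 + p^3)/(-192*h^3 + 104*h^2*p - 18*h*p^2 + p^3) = (2*h + p)/(-4*h + p)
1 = 1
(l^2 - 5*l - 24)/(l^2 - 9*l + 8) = (l + 3)/(l - 1)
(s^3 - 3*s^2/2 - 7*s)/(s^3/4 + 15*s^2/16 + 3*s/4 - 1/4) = 8*s*(2*s - 7)/(4*s^2 + 7*s - 2)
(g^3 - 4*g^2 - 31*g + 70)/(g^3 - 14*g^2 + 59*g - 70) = (g + 5)/(g - 5)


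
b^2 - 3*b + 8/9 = (b - 8/3)*(b - 1/3)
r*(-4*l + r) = -4*l*r + r^2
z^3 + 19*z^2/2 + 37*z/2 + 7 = (z + 1/2)*(z + 2)*(z + 7)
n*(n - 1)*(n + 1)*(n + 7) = n^4 + 7*n^3 - n^2 - 7*n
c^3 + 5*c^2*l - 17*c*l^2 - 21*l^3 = (c - 3*l)*(c + l)*(c + 7*l)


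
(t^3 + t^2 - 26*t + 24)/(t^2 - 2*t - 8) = (t^2 + 5*t - 6)/(t + 2)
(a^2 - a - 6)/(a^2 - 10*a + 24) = (a^2 - a - 6)/(a^2 - 10*a + 24)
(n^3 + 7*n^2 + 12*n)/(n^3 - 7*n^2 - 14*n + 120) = n*(n + 3)/(n^2 - 11*n + 30)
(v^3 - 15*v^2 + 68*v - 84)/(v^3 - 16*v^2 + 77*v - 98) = (v - 6)/(v - 7)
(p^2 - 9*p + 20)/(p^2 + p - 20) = (p - 5)/(p + 5)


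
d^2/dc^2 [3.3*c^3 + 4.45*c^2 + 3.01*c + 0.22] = 19.8*c + 8.9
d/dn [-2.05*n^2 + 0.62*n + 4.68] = 0.62 - 4.1*n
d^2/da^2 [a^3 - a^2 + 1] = 6*a - 2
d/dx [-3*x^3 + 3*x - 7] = 3 - 9*x^2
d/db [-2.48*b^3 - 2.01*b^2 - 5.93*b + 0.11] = -7.44*b^2 - 4.02*b - 5.93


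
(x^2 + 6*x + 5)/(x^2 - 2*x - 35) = (x + 1)/(x - 7)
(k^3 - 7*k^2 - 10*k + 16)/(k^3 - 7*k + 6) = (k^2 - 6*k - 16)/(k^2 + k - 6)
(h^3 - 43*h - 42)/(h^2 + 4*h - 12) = (h^2 - 6*h - 7)/(h - 2)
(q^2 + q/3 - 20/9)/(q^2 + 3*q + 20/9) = (3*q - 4)/(3*q + 4)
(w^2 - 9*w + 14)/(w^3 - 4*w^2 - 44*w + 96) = (w - 7)/(w^2 - 2*w - 48)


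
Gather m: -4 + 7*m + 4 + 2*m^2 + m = 2*m^2 + 8*m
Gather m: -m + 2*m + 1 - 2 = m - 1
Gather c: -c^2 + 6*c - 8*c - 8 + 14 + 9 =-c^2 - 2*c + 15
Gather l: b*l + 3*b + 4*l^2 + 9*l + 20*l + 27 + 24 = 3*b + 4*l^2 + l*(b + 29) + 51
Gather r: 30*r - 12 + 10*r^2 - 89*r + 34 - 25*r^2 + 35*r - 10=-15*r^2 - 24*r + 12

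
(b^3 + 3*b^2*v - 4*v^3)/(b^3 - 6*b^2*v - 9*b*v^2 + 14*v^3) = (-b - 2*v)/(-b + 7*v)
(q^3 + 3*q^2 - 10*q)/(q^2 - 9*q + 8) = q*(q^2 + 3*q - 10)/(q^2 - 9*q + 8)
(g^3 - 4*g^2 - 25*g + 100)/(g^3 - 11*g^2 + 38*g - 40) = (g + 5)/(g - 2)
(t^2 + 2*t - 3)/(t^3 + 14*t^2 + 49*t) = (t^2 + 2*t - 3)/(t*(t^2 + 14*t + 49))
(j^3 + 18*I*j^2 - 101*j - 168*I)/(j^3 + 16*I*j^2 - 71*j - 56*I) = (j + 3*I)/(j + I)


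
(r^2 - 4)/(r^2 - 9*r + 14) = (r + 2)/(r - 7)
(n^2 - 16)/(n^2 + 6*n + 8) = (n - 4)/(n + 2)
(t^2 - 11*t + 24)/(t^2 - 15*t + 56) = (t - 3)/(t - 7)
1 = 1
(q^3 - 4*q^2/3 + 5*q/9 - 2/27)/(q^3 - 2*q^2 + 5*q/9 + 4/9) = (27*q^3 - 36*q^2 + 15*q - 2)/(3*(9*q^3 - 18*q^2 + 5*q + 4))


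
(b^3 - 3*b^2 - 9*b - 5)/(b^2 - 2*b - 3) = (b^2 - 4*b - 5)/(b - 3)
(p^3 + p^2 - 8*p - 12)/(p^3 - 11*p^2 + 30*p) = (p^3 + p^2 - 8*p - 12)/(p*(p^2 - 11*p + 30))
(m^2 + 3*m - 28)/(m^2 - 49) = (m - 4)/(m - 7)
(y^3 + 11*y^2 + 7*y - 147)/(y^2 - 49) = (y^2 + 4*y - 21)/(y - 7)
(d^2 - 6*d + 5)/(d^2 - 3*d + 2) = (d - 5)/(d - 2)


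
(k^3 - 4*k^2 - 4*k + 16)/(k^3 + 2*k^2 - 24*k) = (k^2 - 4)/(k*(k + 6))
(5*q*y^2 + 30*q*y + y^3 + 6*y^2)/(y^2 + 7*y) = (5*q*y + 30*q + y^2 + 6*y)/(y + 7)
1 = 1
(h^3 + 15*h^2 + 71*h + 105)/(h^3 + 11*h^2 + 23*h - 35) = (h + 3)/(h - 1)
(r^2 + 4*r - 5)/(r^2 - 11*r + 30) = (r^2 + 4*r - 5)/(r^2 - 11*r + 30)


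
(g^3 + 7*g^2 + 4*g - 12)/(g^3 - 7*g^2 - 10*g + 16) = (g + 6)/(g - 8)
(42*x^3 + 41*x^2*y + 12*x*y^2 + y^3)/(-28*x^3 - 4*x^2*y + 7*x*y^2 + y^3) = (-3*x - y)/(2*x - y)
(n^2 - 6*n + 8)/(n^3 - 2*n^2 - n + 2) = (n - 4)/(n^2 - 1)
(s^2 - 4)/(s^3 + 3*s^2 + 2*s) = (s - 2)/(s*(s + 1))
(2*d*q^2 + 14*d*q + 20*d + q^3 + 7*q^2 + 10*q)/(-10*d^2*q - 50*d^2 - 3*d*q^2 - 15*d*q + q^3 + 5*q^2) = (q + 2)/(-5*d + q)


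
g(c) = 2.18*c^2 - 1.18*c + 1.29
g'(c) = 4.36*c - 1.18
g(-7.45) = 131.08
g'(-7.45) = -33.66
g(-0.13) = 1.48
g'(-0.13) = -1.75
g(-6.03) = 87.67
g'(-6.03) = -27.47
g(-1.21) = 5.91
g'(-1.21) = -6.46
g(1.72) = 5.71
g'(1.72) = 6.32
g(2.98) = 17.13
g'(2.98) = 11.81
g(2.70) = 14.00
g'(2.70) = 10.59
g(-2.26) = 15.09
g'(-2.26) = -11.03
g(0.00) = 1.29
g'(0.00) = -1.18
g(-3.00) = 24.45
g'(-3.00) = -14.26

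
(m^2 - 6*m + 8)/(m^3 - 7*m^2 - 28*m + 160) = (m - 2)/(m^2 - 3*m - 40)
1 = 1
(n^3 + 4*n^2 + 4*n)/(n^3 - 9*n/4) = 4*(n^2 + 4*n + 4)/(4*n^2 - 9)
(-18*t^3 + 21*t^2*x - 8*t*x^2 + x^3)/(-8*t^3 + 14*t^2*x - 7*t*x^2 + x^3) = (9*t^2 - 6*t*x + x^2)/(4*t^2 - 5*t*x + x^2)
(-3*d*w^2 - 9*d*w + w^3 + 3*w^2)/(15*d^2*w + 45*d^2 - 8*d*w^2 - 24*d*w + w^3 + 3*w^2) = w/(-5*d + w)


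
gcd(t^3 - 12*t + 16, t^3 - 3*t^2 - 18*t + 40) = t^2 + 2*t - 8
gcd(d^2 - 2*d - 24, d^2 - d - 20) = d + 4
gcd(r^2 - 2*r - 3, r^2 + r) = r + 1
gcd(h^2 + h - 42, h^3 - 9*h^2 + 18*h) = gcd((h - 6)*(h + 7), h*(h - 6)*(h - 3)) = h - 6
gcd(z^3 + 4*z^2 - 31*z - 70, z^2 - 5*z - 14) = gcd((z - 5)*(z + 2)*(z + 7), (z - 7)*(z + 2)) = z + 2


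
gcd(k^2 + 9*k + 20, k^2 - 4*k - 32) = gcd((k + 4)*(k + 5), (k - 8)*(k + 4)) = k + 4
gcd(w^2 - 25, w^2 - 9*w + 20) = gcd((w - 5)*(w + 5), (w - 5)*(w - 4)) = w - 5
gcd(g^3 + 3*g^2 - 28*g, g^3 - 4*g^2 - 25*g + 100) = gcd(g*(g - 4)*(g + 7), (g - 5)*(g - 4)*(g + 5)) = g - 4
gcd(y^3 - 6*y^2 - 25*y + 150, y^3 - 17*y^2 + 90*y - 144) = y - 6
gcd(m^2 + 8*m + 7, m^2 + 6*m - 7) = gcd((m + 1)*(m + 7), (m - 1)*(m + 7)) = m + 7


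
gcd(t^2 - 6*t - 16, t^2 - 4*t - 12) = t + 2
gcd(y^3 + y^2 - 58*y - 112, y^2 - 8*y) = y - 8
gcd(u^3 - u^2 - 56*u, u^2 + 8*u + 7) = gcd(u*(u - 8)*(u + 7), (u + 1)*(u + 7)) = u + 7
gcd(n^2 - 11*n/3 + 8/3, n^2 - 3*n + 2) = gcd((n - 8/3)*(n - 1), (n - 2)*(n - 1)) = n - 1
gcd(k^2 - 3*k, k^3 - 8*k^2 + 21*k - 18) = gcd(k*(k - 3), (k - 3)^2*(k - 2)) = k - 3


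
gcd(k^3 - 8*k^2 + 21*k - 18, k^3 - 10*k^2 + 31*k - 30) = k^2 - 5*k + 6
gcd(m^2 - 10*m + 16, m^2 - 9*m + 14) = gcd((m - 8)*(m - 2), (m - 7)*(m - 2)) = m - 2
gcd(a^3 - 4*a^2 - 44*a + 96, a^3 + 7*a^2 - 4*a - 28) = a - 2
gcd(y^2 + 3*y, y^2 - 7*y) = y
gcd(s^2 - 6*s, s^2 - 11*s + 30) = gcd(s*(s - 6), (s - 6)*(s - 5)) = s - 6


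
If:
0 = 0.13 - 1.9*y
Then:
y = 0.07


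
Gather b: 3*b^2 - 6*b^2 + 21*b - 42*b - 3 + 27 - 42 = -3*b^2 - 21*b - 18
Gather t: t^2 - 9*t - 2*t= t^2 - 11*t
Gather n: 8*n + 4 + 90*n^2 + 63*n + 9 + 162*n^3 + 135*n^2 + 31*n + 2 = 162*n^3 + 225*n^2 + 102*n + 15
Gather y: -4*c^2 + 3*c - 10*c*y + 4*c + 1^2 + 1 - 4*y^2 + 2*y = -4*c^2 + 7*c - 4*y^2 + y*(2 - 10*c) + 2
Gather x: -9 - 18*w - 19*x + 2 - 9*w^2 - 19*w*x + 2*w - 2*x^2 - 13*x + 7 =-9*w^2 - 16*w - 2*x^2 + x*(-19*w - 32)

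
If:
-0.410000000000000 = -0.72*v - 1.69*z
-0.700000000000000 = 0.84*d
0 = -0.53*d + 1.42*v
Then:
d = -0.83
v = -0.31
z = 0.38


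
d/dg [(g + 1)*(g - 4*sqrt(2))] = 2*g - 4*sqrt(2) + 1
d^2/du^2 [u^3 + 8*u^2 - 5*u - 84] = 6*u + 16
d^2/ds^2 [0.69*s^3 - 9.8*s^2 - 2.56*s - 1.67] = 4.14*s - 19.6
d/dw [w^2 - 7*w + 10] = 2*w - 7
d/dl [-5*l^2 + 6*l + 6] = 6 - 10*l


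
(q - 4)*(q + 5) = q^2 + q - 20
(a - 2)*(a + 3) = a^2 + a - 6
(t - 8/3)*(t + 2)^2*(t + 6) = t^4 + 22*t^3/3 + 4*t^2/3 - 152*t/3 - 64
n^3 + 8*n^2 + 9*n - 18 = (n - 1)*(n + 3)*(n + 6)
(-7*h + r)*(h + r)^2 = -7*h^3 - 13*h^2*r - 5*h*r^2 + r^3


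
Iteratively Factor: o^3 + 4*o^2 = (o)*(o^2 + 4*o) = o^2*(o + 4)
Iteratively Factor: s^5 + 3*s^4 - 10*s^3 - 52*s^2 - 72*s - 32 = (s + 2)*(s^4 + s^3 - 12*s^2 - 28*s - 16) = (s + 1)*(s + 2)*(s^3 - 12*s - 16) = (s + 1)*(s + 2)^2*(s^2 - 2*s - 8) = (s - 4)*(s + 1)*(s + 2)^2*(s + 2)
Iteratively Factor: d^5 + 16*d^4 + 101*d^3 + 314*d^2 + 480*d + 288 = (d + 2)*(d^4 + 14*d^3 + 73*d^2 + 168*d + 144) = (d + 2)*(d + 4)*(d^3 + 10*d^2 + 33*d + 36) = (d + 2)*(d + 4)^2*(d^2 + 6*d + 9) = (d + 2)*(d + 3)*(d + 4)^2*(d + 3)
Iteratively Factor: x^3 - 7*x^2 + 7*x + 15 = (x - 3)*(x^2 - 4*x - 5) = (x - 3)*(x + 1)*(x - 5)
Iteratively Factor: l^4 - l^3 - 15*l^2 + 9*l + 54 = (l + 3)*(l^3 - 4*l^2 - 3*l + 18) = (l - 3)*(l + 3)*(l^2 - l - 6) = (l - 3)^2*(l + 3)*(l + 2)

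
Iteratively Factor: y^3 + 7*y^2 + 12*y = (y)*(y^2 + 7*y + 12) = y*(y + 3)*(y + 4)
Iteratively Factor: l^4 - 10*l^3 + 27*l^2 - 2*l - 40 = (l - 5)*(l^3 - 5*l^2 + 2*l + 8) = (l - 5)*(l - 4)*(l^2 - l - 2) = (l - 5)*(l - 4)*(l - 2)*(l + 1)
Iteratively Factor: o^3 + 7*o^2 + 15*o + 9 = (o + 3)*(o^2 + 4*o + 3) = (o + 1)*(o + 3)*(o + 3)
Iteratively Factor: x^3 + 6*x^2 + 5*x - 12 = (x - 1)*(x^2 + 7*x + 12) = (x - 1)*(x + 3)*(x + 4)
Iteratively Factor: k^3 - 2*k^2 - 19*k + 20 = (k - 5)*(k^2 + 3*k - 4) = (k - 5)*(k + 4)*(k - 1)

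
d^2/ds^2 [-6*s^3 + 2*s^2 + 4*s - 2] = 4 - 36*s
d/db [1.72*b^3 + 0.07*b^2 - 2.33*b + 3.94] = 5.16*b^2 + 0.14*b - 2.33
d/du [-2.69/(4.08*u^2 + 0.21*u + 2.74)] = (21.9504*u + 0.5649)/(4.08*u^2 + 0.21*u + 2.74)^2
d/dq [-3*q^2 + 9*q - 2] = 9 - 6*q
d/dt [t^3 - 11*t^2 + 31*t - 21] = 3*t^2 - 22*t + 31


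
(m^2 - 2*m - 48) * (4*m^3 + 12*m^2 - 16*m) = 4*m^5 + 4*m^4 - 232*m^3 - 544*m^2 + 768*m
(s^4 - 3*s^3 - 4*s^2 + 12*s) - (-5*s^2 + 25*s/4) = s^4 - 3*s^3 + s^2 + 23*s/4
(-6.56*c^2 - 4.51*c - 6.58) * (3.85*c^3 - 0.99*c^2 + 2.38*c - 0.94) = -25.256*c^5 - 10.8691*c^4 - 36.4809*c^3 + 1.9468*c^2 - 11.421*c + 6.1852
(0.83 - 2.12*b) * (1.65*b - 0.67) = -3.498*b^2 + 2.7899*b - 0.5561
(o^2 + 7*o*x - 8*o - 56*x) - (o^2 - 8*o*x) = 15*o*x - 8*o - 56*x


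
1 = 1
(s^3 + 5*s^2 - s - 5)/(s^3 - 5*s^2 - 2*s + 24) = (s^3 + 5*s^2 - s - 5)/(s^3 - 5*s^2 - 2*s + 24)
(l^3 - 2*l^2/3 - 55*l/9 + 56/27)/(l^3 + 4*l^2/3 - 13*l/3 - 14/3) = (l^2 - 3*l + 8/9)/(l^2 - l - 2)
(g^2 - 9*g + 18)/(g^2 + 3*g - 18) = (g - 6)/(g + 6)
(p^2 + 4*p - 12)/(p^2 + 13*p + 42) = (p - 2)/(p + 7)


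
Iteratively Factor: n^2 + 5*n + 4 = (n + 1)*(n + 4)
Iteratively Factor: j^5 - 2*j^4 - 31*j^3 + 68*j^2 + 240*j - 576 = (j - 3)*(j^4 + j^3 - 28*j^2 - 16*j + 192) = (j - 4)*(j - 3)*(j^3 + 5*j^2 - 8*j - 48) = (j - 4)*(j - 3)*(j + 4)*(j^2 + j - 12) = (j - 4)*(j - 3)^2*(j + 4)*(j + 4)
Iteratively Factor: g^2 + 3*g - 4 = (g - 1)*(g + 4)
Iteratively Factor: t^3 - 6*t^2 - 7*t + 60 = (t + 3)*(t^2 - 9*t + 20) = (t - 4)*(t + 3)*(t - 5)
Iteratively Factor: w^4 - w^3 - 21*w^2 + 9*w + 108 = (w - 3)*(w^3 + 2*w^2 - 15*w - 36) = (w - 3)*(w + 3)*(w^2 - w - 12) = (w - 3)*(w + 3)^2*(w - 4)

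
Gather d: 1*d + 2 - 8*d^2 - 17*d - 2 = -8*d^2 - 16*d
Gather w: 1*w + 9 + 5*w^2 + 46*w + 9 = 5*w^2 + 47*w + 18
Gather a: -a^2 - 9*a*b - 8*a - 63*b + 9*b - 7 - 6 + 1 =-a^2 + a*(-9*b - 8) - 54*b - 12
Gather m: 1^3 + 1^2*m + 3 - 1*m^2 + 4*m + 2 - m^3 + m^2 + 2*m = -m^3 + 7*m + 6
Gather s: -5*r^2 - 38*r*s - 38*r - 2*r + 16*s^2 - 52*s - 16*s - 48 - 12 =-5*r^2 - 40*r + 16*s^2 + s*(-38*r - 68) - 60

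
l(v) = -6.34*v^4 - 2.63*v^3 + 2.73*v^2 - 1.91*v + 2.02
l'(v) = -25.36*v^3 - 7.89*v^2 + 5.46*v - 1.91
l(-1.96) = -57.51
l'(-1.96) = 148.03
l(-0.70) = 4.07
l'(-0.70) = -0.90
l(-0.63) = 3.97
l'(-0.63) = -2.14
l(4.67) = -3230.70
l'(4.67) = -2731.34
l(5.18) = -4864.83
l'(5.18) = -3710.17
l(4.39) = -2531.03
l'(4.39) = -2275.57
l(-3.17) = -520.93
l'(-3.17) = 709.34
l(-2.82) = -312.85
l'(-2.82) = 488.67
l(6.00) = -8695.88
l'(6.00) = -5730.95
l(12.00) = -135638.66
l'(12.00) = -44894.63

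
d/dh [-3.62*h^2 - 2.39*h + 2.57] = -7.24*h - 2.39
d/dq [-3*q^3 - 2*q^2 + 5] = q*(-9*q - 4)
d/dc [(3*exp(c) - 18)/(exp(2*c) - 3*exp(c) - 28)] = 3*(-(exp(c) - 6)*(2*exp(c) - 3) + exp(2*c) - 3*exp(c) - 28)*exp(c)/(-exp(2*c) + 3*exp(c) + 28)^2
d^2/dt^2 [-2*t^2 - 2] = -4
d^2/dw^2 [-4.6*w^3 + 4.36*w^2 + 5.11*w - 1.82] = 8.72 - 27.6*w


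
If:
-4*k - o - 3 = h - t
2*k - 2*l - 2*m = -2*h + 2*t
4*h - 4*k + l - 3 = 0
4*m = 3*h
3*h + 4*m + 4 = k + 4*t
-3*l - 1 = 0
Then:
No Solution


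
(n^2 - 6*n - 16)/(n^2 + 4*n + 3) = (n^2 - 6*n - 16)/(n^2 + 4*n + 3)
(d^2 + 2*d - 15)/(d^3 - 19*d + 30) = 1/(d - 2)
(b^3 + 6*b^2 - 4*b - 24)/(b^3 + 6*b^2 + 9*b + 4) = (b^3 + 6*b^2 - 4*b - 24)/(b^3 + 6*b^2 + 9*b + 4)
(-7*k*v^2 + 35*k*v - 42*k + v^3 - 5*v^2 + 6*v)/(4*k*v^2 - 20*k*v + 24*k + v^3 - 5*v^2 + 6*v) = (-7*k + v)/(4*k + v)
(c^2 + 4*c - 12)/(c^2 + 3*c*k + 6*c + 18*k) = (c - 2)/(c + 3*k)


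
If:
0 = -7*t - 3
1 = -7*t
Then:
No Solution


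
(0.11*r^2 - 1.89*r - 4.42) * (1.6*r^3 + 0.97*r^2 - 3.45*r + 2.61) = 0.176*r^5 - 2.9173*r^4 - 9.2848*r^3 + 2.5202*r^2 + 10.3161*r - 11.5362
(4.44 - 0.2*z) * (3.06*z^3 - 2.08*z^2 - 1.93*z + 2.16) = -0.612*z^4 + 14.0024*z^3 - 8.8492*z^2 - 9.0012*z + 9.5904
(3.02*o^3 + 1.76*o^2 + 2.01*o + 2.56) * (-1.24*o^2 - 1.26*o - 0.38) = -3.7448*o^5 - 5.9876*o^4 - 5.8576*o^3 - 6.3758*o^2 - 3.9894*o - 0.9728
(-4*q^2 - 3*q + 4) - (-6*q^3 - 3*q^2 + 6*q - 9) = 6*q^3 - q^2 - 9*q + 13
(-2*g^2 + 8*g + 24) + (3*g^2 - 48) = g^2 + 8*g - 24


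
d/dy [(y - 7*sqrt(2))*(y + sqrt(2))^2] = 3*y^2 - 10*sqrt(2)*y - 26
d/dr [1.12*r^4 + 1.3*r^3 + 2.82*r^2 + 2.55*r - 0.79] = 4.48*r^3 + 3.9*r^2 + 5.64*r + 2.55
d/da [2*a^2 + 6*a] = 4*a + 6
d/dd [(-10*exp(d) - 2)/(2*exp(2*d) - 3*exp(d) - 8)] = (20*exp(2*d) + 8*exp(d) + 74)*exp(d)/(4*exp(4*d) - 12*exp(3*d) - 23*exp(2*d) + 48*exp(d) + 64)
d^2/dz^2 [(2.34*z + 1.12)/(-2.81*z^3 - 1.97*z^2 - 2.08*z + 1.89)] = (-110.861244*z^5 - 183.844812*z^4 - 90.008692*z^3 - 214.486776*z^2 - 115.500252*z - 36.429344)/(22.188041*z^9 + 46.665951*z^8 + 81.987651*z^7 + 31.960022*z^6 - 2.08646999999999*z^5 - 62.715711*z^4 - 7.35506899999999*z^3 - 3.419577*z^2 + 22.289904*z - 6.751269)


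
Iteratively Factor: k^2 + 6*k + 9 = (k + 3)*(k + 3)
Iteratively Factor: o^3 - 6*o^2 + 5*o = (o - 5)*(o^2 - o) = (o - 5)*(o - 1)*(o)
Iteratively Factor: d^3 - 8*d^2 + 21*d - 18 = (d - 3)*(d^2 - 5*d + 6) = (d - 3)^2*(d - 2)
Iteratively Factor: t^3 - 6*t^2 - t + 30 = (t - 5)*(t^2 - t - 6) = (t - 5)*(t - 3)*(t + 2)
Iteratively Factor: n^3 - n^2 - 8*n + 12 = (n - 2)*(n^2 + n - 6) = (n - 2)^2*(n + 3)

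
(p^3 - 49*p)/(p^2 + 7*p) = p - 7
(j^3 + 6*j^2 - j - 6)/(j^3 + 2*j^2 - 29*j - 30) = (j - 1)/(j - 5)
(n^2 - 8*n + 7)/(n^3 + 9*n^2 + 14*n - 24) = (n - 7)/(n^2 + 10*n + 24)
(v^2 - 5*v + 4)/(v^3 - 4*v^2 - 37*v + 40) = (v - 4)/(v^2 - 3*v - 40)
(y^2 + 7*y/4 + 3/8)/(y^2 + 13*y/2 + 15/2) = (y + 1/4)/(y + 5)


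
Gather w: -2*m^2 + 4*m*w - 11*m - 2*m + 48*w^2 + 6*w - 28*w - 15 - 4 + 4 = -2*m^2 - 13*m + 48*w^2 + w*(4*m - 22) - 15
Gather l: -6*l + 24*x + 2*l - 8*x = -4*l + 16*x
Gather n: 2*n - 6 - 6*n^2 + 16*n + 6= -6*n^2 + 18*n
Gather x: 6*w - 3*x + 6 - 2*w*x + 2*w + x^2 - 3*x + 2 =8*w + x^2 + x*(-2*w - 6) + 8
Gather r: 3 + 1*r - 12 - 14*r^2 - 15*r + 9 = -14*r^2 - 14*r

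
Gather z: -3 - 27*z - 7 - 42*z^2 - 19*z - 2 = -42*z^2 - 46*z - 12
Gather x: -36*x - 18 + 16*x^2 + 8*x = 16*x^2 - 28*x - 18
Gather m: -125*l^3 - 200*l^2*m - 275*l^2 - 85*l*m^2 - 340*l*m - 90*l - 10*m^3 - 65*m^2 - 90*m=-125*l^3 - 275*l^2 - 90*l - 10*m^3 + m^2*(-85*l - 65) + m*(-200*l^2 - 340*l - 90)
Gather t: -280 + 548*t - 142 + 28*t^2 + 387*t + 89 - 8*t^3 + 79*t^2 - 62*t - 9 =-8*t^3 + 107*t^2 + 873*t - 342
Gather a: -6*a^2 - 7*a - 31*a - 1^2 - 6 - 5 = -6*a^2 - 38*a - 12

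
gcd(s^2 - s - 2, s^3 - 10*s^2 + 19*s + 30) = s + 1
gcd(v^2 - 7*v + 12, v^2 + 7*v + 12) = 1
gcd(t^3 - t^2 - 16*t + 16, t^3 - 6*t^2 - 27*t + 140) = t - 4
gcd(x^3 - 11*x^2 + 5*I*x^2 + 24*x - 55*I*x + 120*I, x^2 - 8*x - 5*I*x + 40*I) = x - 8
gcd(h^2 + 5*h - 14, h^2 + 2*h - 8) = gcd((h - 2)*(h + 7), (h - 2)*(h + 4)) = h - 2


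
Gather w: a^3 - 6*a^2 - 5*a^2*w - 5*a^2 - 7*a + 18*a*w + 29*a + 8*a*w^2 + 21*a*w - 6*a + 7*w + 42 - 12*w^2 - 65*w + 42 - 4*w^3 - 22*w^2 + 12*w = a^3 - 11*a^2 + 16*a - 4*w^3 + w^2*(8*a - 34) + w*(-5*a^2 + 39*a - 46) + 84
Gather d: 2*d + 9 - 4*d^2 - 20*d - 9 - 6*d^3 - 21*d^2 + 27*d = -6*d^3 - 25*d^2 + 9*d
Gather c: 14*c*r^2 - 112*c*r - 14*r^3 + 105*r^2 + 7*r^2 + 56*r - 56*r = c*(14*r^2 - 112*r) - 14*r^3 + 112*r^2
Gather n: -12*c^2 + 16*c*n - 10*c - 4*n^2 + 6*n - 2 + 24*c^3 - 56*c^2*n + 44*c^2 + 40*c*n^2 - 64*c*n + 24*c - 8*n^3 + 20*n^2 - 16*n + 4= 24*c^3 + 32*c^2 + 14*c - 8*n^3 + n^2*(40*c + 16) + n*(-56*c^2 - 48*c - 10) + 2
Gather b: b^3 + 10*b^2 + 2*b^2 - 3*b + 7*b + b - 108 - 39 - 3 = b^3 + 12*b^2 + 5*b - 150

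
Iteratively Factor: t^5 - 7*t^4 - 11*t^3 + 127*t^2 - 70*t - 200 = (t + 4)*(t^4 - 11*t^3 + 33*t^2 - 5*t - 50) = (t - 5)*(t + 4)*(t^3 - 6*t^2 + 3*t + 10) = (t - 5)*(t - 2)*(t + 4)*(t^2 - 4*t - 5) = (t - 5)^2*(t - 2)*(t + 4)*(t + 1)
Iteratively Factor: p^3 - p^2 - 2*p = (p + 1)*(p^2 - 2*p) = p*(p + 1)*(p - 2)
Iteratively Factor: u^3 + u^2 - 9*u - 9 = (u + 3)*(u^2 - 2*u - 3) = (u - 3)*(u + 3)*(u + 1)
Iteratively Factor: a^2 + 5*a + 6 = (a + 2)*(a + 3)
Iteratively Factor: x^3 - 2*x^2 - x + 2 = (x + 1)*(x^2 - 3*x + 2) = (x - 1)*(x + 1)*(x - 2)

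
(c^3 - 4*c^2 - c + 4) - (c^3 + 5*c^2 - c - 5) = 9 - 9*c^2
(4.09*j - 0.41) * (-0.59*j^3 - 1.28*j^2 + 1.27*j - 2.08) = -2.4131*j^4 - 4.9933*j^3 + 5.7191*j^2 - 9.0279*j + 0.8528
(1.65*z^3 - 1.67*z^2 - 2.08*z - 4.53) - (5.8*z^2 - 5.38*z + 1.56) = 1.65*z^3 - 7.47*z^2 + 3.3*z - 6.09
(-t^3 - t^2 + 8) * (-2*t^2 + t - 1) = 2*t^5 + t^4 - 15*t^2 + 8*t - 8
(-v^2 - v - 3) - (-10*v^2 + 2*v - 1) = 9*v^2 - 3*v - 2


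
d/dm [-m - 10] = -1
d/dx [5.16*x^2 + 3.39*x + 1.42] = 10.32*x + 3.39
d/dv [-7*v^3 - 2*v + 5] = -21*v^2 - 2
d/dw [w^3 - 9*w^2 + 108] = 3*w*(w - 6)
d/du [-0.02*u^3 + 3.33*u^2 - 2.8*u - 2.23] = -0.06*u^2 + 6.66*u - 2.8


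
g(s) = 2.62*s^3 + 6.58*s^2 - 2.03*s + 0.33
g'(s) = 7.86*s^2 + 13.16*s - 2.03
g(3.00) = 124.20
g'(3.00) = 108.19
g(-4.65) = -111.38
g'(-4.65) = 106.73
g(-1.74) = 9.98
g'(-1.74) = -1.13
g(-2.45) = 6.27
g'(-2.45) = 12.91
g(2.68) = 92.58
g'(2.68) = 89.69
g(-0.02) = 0.37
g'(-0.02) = -2.29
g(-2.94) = -3.41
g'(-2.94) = 27.22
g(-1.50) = 9.34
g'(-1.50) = -4.08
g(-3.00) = -5.10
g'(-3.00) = 29.23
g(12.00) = 5450.85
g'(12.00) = 1287.73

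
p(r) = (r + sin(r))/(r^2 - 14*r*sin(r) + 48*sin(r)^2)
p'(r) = (r + sin(r))*(14*r*cos(r) - 2*r - 96*sin(r)*cos(r) + 14*sin(r))/(r^2 - 14*r*sin(r) + 48*sin(r)^2)^2 + (cos(r) + 1)/(r^2 - 14*r*sin(r) + 48*sin(r)^2) = (15*r^2*cos(r) - r^2 - 2*r*sin(r) - 48*r*sin(2*r) - 12*cos(r) - 31*cos(2*r) + 12*cos(3*r) + 31)/((r - 8*sin(r))^2*(r - 6*sin(r))^2)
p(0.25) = 0.23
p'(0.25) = -0.90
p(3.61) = 0.07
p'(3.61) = -0.15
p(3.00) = 0.78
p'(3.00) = -6.23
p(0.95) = 0.08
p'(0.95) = -0.03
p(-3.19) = -0.25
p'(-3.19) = -1.14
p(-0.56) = -0.11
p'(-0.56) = -0.16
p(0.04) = 1.43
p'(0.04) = -35.70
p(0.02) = 2.86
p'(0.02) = -142.84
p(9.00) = 0.25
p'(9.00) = -0.62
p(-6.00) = -0.09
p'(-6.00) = 0.16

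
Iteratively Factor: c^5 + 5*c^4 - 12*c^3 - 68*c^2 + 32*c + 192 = (c + 2)*(c^4 + 3*c^3 - 18*c^2 - 32*c + 96) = (c - 3)*(c + 2)*(c^3 + 6*c^2 - 32) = (c - 3)*(c - 2)*(c + 2)*(c^2 + 8*c + 16) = (c - 3)*(c - 2)*(c + 2)*(c + 4)*(c + 4)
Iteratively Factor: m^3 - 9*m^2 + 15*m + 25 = (m + 1)*(m^2 - 10*m + 25) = (m - 5)*(m + 1)*(m - 5)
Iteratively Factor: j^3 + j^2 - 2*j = (j - 1)*(j^2 + 2*j) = j*(j - 1)*(j + 2)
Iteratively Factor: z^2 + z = (z + 1)*(z)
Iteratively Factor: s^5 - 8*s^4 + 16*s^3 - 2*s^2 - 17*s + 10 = (s - 1)*(s^4 - 7*s^3 + 9*s^2 + 7*s - 10) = (s - 1)*(s + 1)*(s^3 - 8*s^2 + 17*s - 10) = (s - 1)^2*(s + 1)*(s^2 - 7*s + 10) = (s - 5)*(s - 1)^2*(s + 1)*(s - 2)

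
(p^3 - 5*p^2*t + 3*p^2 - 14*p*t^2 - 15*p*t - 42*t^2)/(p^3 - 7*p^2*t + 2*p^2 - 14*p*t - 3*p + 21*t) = (p + 2*t)/(p - 1)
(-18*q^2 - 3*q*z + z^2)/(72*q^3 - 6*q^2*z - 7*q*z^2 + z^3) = 1/(-4*q + z)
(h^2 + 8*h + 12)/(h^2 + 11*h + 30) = (h + 2)/(h + 5)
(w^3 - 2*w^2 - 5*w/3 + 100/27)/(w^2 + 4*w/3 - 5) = (w^2 - w/3 - 20/9)/(w + 3)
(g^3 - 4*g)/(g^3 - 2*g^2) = (g + 2)/g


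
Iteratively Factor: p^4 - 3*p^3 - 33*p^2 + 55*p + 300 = (p - 5)*(p^3 + 2*p^2 - 23*p - 60) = (p - 5)*(p + 4)*(p^2 - 2*p - 15) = (p - 5)*(p + 3)*(p + 4)*(p - 5)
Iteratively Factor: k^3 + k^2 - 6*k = (k)*(k^2 + k - 6) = k*(k + 3)*(k - 2)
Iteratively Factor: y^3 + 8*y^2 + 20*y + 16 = (y + 4)*(y^2 + 4*y + 4) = (y + 2)*(y + 4)*(y + 2)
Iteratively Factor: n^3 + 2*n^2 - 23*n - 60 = (n + 3)*(n^2 - n - 20) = (n + 3)*(n + 4)*(n - 5)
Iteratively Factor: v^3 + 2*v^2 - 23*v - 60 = (v + 3)*(v^2 - v - 20) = (v + 3)*(v + 4)*(v - 5)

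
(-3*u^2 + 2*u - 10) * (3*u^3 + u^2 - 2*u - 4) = -9*u^5 + 3*u^4 - 22*u^3 - 2*u^2 + 12*u + 40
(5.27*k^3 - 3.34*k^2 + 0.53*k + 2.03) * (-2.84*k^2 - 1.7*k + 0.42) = -14.9668*k^5 + 0.5266*k^4 + 6.3862*k^3 - 8.069*k^2 - 3.2284*k + 0.8526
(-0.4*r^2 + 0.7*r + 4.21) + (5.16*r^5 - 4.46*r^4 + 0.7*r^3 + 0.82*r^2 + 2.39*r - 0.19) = 5.16*r^5 - 4.46*r^4 + 0.7*r^3 + 0.42*r^2 + 3.09*r + 4.02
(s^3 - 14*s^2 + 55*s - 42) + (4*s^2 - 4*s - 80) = s^3 - 10*s^2 + 51*s - 122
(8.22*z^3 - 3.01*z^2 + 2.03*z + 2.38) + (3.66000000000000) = 8.22*z^3 - 3.01*z^2 + 2.03*z + 6.04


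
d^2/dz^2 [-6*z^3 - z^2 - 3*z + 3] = -36*z - 2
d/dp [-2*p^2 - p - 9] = -4*p - 1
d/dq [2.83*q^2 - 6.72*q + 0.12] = 5.66*q - 6.72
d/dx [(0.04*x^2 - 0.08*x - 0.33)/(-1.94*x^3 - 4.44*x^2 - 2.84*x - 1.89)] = (0.0776*x^4 - 0.3104*x^3 - 2.3894*x^2 - 3.0816*x - 0.786)/(3.7636*x^6 + 17.2272*x^5 + 30.7328*x^4 + 32.5524*x^3 + 24.8488*x^2 + 10.7352*x + 3.5721)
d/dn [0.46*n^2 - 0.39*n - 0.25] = 0.92*n - 0.39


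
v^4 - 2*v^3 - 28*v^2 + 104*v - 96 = (v - 4)*(v - 2)^2*(v + 6)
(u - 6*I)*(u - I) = u^2 - 7*I*u - 6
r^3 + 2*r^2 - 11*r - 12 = (r - 3)*(r + 1)*(r + 4)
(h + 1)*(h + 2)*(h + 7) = h^3 + 10*h^2 + 23*h + 14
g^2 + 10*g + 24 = (g + 4)*(g + 6)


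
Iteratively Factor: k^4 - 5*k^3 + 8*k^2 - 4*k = (k - 2)*(k^3 - 3*k^2 + 2*k) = (k - 2)*(k - 1)*(k^2 - 2*k) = (k - 2)^2*(k - 1)*(k)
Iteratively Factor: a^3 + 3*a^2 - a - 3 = (a - 1)*(a^2 + 4*a + 3) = (a - 1)*(a + 3)*(a + 1)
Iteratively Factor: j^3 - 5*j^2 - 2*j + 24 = (j + 2)*(j^2 - 7*j + 12) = (j - 4)*(j + 2)*(j - 3)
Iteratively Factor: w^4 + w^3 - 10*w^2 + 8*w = (w - 2)*(w^3 + 3*w^2 - 4*w) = (w - 2)*(w + 4)*(w^2 - w) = w*(w - 2)*(w + 4)*(w - 1)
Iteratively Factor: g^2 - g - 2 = (g - 2)*(g + 1)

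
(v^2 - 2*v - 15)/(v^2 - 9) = (v - 5)/(v - 3)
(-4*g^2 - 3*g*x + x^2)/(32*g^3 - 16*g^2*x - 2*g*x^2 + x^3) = (g + x)/(-8*g^2 + 2*g*x + x^2)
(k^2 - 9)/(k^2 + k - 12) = (k + 3)/(k + 4)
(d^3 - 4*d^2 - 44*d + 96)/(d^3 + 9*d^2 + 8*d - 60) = (d - 8)/(d + 5)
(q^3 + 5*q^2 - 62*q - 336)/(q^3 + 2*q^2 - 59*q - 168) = (q + 6)/(q + 3)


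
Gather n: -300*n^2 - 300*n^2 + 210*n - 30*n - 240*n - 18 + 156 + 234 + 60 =-600*n^2 - 60*n + 432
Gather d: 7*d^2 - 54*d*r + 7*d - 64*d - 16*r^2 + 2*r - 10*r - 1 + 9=7*d^2 + d*(-54*r - 57) - 16*r^2 - 8*r + 8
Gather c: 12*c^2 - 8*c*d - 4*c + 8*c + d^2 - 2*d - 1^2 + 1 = 12*c^2 + c*(4 - 8*d) + d^2 - 2*d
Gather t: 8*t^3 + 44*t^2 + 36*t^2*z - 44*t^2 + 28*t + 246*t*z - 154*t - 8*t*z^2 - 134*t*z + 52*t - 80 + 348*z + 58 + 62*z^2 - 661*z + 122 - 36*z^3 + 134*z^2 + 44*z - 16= 8*t^3 + 36*t^2*z + t*(-8*z^2 + 112*z - 74) - 36*z^3 + 196*z^2 - 269*z + 84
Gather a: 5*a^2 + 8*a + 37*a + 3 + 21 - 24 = 5*a^2 + 45*a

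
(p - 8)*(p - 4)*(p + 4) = p^3 - 8*p^2 - 16*p + 128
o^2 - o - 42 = (o - 7)*(o + 6)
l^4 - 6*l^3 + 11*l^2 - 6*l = l*(l - 3)*(l - 2)*(l - 1)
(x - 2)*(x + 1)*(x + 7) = x^3 + 6*x^2 - 9*x - 14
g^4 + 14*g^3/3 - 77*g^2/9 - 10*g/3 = g*(g - 5/3)*(g + 1/3)*(g + 6)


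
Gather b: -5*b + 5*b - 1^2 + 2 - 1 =0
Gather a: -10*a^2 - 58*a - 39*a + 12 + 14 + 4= -10*a^2 - 97*a + 30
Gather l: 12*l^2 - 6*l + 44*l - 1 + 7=12*l^2 + 38*l + 6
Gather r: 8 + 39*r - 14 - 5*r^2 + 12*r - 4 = -5*r^2 + 51*r - 10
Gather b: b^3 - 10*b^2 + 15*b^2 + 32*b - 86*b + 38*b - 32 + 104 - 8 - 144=b^3 + 5*b^2 - 16*b - 80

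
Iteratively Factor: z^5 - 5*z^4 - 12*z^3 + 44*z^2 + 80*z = (z - 5)*(z^4 - 12*z^2 - 16*z) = (z - 5)*(z + 2)*(z^3 - 2*z^2 - 8*z) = (z - 5)*(z - 4)*(z + 2)*(z^2 + 2*z) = (z - 5)*(z - 4)*(z + 2)^2*(z)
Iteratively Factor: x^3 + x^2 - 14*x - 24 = (x - 4)*(x^2 + 5*x + 6) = (x - 4)*(x + 2)*(x + 3)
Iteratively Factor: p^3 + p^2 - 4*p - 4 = (p - 2)*(p^2 + 3*p + 2) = (p - 2)*(p + 2)*(p + 1)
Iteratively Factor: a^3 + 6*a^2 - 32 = (a + 4)*(a^2 + 2*a - 8) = (a - 2)*(a + 4)*(a + 4)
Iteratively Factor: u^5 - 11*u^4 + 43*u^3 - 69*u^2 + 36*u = (u - 3)*(u^4 - 8*u^3 + 19*u^2 - 12*u) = (u - 3)^2*(u^3 - 5*u^2 + 4*u) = (u - 3)^2*(u - 1)*(u^2 - 4*u) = (u - 4)*(u - 3)^2*(u - 1)*(u)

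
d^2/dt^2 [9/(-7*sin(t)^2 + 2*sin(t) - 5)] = 18*(98*sin(t)^4 - 21*sin(t)^3 - 215*sin(t)^2 + 47*sin(t) + 31)/(7*sin(t)^2 - 2*sin(t) + 5)^3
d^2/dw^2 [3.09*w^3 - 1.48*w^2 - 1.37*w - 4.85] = 18.54*w - 2.96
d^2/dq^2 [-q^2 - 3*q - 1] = -2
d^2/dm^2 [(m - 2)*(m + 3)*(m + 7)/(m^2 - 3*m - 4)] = 4*(19*m^3 + 3*m^2 + 219*m - 215)/(m^6 - 9*m^5 + 15*m^4 + 45*m^3 - 60*m^2 - 144*m - 64)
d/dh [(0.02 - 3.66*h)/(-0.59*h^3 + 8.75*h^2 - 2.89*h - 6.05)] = (-4.3188*h^3 + 32.0604*h^2 - 0.35*h + 22.2008)/(0.3481*h^6 - 10.325*h^5 + 79.9727*h^4 - 43.436*h^3 - 97.5229*h^2 + 34.969*h + 36.6025)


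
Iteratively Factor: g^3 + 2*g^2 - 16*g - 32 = (g - 4)*(g^2 + 6*g + 8) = (g - 4)*(g + 4)*(g + 2)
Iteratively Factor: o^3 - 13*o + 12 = (o - 3)*(o^2 + 3*o - 4) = (o - 3)*(o - 1)*(o + 4)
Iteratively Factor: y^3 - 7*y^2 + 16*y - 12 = (y - 2)*(y^2 - 5*y + 6) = (y - 2)^2*(y - 3)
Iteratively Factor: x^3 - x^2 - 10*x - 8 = (x + 2)*(x^2 - 3*x - 4) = (x - 4)*(x + 2)*(x + 1)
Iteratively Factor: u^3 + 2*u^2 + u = (u + 1)*(u^2 + u) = (u + 1)^2*(u)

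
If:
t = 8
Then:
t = 8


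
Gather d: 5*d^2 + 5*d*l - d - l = 5*d^2 + d*(5*l - 1) - l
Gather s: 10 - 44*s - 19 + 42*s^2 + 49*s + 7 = 42*s^2 + 5*s - 2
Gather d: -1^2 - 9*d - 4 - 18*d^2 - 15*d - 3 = -18*d^2 - 24*d - 8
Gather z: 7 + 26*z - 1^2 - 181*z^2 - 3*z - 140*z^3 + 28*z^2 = -140*z^3 - 153*z^2 + 23*z + 6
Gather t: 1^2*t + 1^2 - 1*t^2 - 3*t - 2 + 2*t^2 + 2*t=t^2 - 1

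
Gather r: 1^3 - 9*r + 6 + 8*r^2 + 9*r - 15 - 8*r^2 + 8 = 0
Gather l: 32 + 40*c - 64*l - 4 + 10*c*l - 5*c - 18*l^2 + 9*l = 35*c - 18*l^2 + l*(10*c - 55) + 28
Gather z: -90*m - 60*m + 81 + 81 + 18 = 180 - 150*m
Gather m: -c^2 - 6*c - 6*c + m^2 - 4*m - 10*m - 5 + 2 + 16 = -c^2 - 12*c + m^2 - 14*m + 13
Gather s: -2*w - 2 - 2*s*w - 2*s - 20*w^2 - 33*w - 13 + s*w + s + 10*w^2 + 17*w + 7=s*(-w - 1) - 10*w^2 - 18*w - 8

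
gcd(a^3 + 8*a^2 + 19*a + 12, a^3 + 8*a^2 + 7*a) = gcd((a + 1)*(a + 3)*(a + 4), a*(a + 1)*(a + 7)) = a + 1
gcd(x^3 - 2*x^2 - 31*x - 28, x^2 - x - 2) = x + 1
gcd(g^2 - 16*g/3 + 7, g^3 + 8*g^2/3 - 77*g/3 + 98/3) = g - 7/3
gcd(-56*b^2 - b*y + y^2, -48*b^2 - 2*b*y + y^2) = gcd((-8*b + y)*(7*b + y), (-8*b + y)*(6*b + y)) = -8*b + y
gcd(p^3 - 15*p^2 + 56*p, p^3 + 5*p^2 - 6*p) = p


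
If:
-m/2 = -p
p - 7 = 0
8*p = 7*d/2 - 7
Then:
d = 18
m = 14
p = 7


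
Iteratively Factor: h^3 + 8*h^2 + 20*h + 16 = (h + 2)*(h^2 + 6*h + 8) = (h + 2)*(h + 4)*(h + 2)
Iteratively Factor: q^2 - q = (q - 1)*(q)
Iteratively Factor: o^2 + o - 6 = (o - 2)*(o + 3)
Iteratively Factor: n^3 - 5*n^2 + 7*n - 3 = (n - 3)*(n^2 - 2*n + 1) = (n - 3)*(n - 1)*(n - 1)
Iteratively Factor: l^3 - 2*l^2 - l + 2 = (l - 2)*(l^2 - 1) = (l - 2)*(l - 1)*(l + 1)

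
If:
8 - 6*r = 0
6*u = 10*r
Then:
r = 4/3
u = 20/9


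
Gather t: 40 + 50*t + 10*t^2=10*t^2 + 50*t + 40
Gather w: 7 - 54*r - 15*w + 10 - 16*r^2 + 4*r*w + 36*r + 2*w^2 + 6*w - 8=-16*r^2 - 18*r + 2*w^2 + w*(4*r - 9) + 9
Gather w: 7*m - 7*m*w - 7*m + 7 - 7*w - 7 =w*(-7*m - 7)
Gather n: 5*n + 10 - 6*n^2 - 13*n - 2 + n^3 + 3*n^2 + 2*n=n^3 - 3*n^2 - 6*n + 8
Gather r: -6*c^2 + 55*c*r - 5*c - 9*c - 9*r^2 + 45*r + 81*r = -6*c^2 - 14*c - 9*r^2 + r*(55*c + 126)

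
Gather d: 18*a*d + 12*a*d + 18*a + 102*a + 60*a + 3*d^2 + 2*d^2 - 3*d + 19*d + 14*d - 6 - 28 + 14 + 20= 180*a + 5*d^2 + d*(30*a + 30)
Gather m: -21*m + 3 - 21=-21*m - 18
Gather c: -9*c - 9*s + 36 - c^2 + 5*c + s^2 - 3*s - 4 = -c^2 - 4*c + s^2 - 12*s + 32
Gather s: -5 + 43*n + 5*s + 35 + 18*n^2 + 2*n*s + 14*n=18*n^2 + 57*n + s*(2*n + 5) + 30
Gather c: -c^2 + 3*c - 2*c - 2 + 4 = -c^2 + c + 2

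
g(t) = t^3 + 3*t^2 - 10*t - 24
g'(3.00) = 35.00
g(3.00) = 0.00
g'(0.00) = -10.00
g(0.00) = -24.00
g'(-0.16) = -10.88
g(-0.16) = -22.33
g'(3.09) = 37.18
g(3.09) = 3.25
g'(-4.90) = 32.63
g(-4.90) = -20.62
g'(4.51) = 78.08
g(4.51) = 83.65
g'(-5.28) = 41.96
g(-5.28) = -34.76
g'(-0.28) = -11.44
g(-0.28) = -20.99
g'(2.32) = 20.07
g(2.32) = -18.57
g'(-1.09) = -12.98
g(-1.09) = -10.83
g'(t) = 3*t^2 + 6*t - 10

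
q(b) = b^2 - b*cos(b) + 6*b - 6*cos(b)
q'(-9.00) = -9.85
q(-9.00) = 24.27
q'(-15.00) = -17.39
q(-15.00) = 128.16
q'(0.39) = 8.28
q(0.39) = -3.42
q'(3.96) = 7.33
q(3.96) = 46.25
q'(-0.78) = 0.06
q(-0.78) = -7.78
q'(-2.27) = -0.75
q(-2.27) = -6.07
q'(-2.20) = -0.88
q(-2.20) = -6.12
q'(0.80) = 11.78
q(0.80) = 0.70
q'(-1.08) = -0.97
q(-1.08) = -7.63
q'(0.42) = 8.54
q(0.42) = -3.17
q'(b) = b*sin(b) + 2*b + 6*sin(b) - cos(b) + 6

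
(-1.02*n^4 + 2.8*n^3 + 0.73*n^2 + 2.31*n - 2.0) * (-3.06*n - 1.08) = 3.1212*n^5 - 7.4664*n^4 - 5.2578*n^3 - 7.857*n^2 + 3.6252*n + 2.16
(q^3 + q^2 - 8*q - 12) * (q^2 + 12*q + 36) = q^5 + 13*q^4 + 40*q^3 - 72*q^2 - 432*q - 432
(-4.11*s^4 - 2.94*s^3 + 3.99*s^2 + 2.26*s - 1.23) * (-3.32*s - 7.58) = 13.6452*s^5 + 40.9146*s^4 + 9.0384*s^3 - 37.7474*s^2 - 13.0472*s + 9.3234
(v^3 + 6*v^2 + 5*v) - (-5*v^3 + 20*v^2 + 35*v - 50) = 6*v^3 - 14*v^2 - 30*v + 50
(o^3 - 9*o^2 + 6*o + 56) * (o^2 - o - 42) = o^5 - 10*o^4 - 27*o^3 + 428*o^2 - 308*o - 2352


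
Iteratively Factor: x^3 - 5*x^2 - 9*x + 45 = (x + 3)*(x^2 - 8*x + 15) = (x - 3)*(x + 3)*(x - 5)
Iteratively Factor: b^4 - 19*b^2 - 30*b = (b - 5)*(b^3 + 5*b^2 + 6*b) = (b - 5)*(b + 3)*(b^2 + 2*b) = b*(b - 5)*(b + 3)*(b + 2)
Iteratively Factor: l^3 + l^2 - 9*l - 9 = (l - 3)*(l^2 + 4*l + 3) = (l - 3)*(l + 1)*(l + 3)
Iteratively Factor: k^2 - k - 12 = (k + 3)*(k - 4)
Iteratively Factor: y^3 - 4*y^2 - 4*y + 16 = (y - 4)*(y^2 - 4) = (y - 4)*(y + 2)*(y - 2)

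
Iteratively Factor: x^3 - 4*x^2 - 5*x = (x - 5)*(x^2 + x) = (x - 5)*(x + 1)*(x)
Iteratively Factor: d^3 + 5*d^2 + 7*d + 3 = (d + 1)*(d^2 + 4*d + 3) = (d + 1)*(d + 3)*(d + 1)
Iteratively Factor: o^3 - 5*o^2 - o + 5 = (o + 1)*(o^2 - 6*o + 5) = (o - 1)*(o + 1)*(o - 5)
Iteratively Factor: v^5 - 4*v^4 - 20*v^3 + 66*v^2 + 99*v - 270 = (v + 3)*(v^4 - 7*v^3 + v^2 + 63*v - 90) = (v - 5)*(v + 3)*(v^3 - 2*v^2 - 9*v + 18) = (v - 5)*(v + 3)^2*(v^2 - 5*v + 6) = (v - 5)*(v - 3)*(v + 3)^2*(v - 2)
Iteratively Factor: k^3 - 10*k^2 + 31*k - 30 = (k - 3)*(k^2 - 7*k + 10) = (k - 3)*(k - 2)*(k - 5)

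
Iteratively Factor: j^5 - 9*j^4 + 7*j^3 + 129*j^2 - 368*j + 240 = (j - 5)*(j^4 - 4*j^3 - 13*j^2 + 64*j - 48) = (j - 5)*(j - 1)*(j^3 - 3*j^2 - 16*j + 48) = (j - 5)*(j - 4)*(j - 1)*(j^2 + j - 12) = (j - 5)*(j - 4)*(j - 3)*(j - 1)*(j + 4)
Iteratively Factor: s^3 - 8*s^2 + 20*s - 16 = (s - 2)*(s^2 - 6*s + 8) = (s - 2)^2*(s - 4)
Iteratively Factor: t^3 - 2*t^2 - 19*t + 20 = (t + 4)*(t^2 - 6*t + 5) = (t - 1)*(t + 4)*(t - 5)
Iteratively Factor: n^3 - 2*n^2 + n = (n - 1)*(n^2 - n) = (n - 1)^2*(n)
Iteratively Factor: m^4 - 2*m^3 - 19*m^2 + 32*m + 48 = (m - 3)*(m^3 + m^2 - 16*m - 16) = (m - 4)*(m - 3)*(m^2 + 5*m + 4) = (m - 4)*(m - 3)*(m + 1)*(m + 4)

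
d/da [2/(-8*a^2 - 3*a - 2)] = 2*(16*a + 3)/(8*a^2 + 3*a + 2)^2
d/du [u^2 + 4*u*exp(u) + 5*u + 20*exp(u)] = 4*u*exp(u) + 2*u + 24*exp(u) + 5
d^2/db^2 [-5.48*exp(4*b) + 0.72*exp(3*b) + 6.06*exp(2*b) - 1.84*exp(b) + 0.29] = (-87.68*exp(3*b) + 6.48*exp(2*b) + 24.24*exp(b) - 1.84)*exp(b)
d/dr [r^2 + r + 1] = 2*r + 1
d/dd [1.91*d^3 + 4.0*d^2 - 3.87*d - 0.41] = 5.73*d^2 + 8.0*d - 3.87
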